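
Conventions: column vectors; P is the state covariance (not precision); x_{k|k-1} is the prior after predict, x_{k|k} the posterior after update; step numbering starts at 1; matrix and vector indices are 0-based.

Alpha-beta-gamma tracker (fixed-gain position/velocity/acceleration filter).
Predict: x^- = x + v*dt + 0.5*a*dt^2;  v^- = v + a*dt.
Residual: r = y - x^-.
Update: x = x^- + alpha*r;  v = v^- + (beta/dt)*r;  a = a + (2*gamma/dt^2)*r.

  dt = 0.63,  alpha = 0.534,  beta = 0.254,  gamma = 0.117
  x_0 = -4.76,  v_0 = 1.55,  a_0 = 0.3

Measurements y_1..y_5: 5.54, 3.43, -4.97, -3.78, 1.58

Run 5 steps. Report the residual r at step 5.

step 1: x_pred=-3.7240  r=9.2640  x^+=1.2230  v^+=5.4740  a^+=5.7617
step 2: x_pred=5.8150  r=-2.3850  x^+=4.5414  v^+=8.1423  a^+=4.3556
step 3: x_pred=10.5355  r=-15.5055  x^+=2.2555  v^+=4.6349  a^+=-4.7859
step 4: x_pred=4.2258  r=-8.0058  x^+=-0.0493  v^+=-1.6079  a^+=-9.5059
step 5: x_pred=-2.9487  r=4.5287  x^+=-0.5304  v^+=-5.7708  a^+=-6.8359

resid = 4.5287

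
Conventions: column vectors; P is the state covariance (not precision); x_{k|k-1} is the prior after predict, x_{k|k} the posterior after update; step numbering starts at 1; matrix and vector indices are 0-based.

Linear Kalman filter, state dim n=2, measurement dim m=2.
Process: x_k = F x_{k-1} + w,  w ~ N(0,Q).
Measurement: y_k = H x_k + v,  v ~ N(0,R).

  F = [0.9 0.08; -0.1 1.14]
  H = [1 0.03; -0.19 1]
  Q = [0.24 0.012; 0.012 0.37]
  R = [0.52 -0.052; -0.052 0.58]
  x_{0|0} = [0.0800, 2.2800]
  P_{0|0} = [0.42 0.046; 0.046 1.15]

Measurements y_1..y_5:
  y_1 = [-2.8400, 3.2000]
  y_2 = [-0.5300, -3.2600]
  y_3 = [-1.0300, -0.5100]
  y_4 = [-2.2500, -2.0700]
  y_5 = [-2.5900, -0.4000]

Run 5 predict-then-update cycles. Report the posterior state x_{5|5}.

step 1: x^-=[0.2544, 2.5912]  P^-=[0.5942 0.1259; 0.1259 1.8583]  S=[1.1234 0.0160; 0.0160 2.4119]  K=[0.5322 0.0019; 0.1509 0.7595]  nu=[-3.1721, 0.6571]  x^+=[-1.4327, 2.6118]  P^+=[0.2759 0.0258; 0.0258 0.4376]
step 2: x^-=[-1.0805, 3.1207]  P^-=[0.4700 0.0534; 0.0534 0.9356]  S=[0.9940 -0.0602; -0.0602 1.5123]  K=[0.4741 -0.0049; 0.1192 0.6167]  nu=[0.4569, -6.5860]  x^+=[-0.8316, -0.8864]  P^+=[0.2462 0.0193; 0.0193 0.3551]
step 3: x^-=[-0.8194, -0.9273]  P^-=[0.4445 0.0419; 0.0419 0.8296]  S=[0.9677 -0.0699; -0.0699 1.4098]  K=[0.4601 -0.0074; 0.1115 0.5884]  nu=[-0.1828, 0.2616]  x^+=[-0.9054, -0.7938]  P^+=[0.2391 0.0172; 0.0172 0.3387]
step 4: x^-=[-0.8784, -0.8143]  P^-=[0.4383 0.0389; 0.0389 0.8087]  S=[0.9614 -0.0723; -0.0723 1.3897]  K=[0.4565 -0.0082; 0.1095 0.5823]  nu=[-1.3472, -1.4225]  x^+=[-1.4818, -1.7902]  P^+=[0.2373 0.0166; 0.0166 0.3352]
step 5: x^-=[-1.4768, -1.8927]  P^-=[0.4368 0.0381; 0.0381 0.8042]  S=[0.9598 -0.0730; -0.0730 1.3855]  K=[0.4556 -0.0084; 0.1090 0.5810]  nu=[-1.0564, 1.2121]  x^+=[-1.9683, -1.3037]  P^+=[0.2369 0.0164; 0.0164 0.3344]

x_post = [-1.9683, -1.3037]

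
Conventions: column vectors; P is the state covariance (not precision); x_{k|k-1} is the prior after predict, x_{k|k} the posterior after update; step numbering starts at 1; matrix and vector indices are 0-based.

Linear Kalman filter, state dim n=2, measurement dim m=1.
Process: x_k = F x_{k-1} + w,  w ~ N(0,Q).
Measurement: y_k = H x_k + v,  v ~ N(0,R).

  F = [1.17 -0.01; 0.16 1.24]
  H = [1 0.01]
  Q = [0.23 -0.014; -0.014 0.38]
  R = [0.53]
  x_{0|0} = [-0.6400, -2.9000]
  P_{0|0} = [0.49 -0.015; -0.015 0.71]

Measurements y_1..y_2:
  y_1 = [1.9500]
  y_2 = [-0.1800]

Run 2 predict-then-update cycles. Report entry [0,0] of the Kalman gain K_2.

step 1: x^-=[-0.7198, -3.6984]  P^-=[0.9012 0.0472; 0.0472 1.4783]  S=[1.4323]  K=[0.6295; 0.0433]  nu=[2.7068]  x^+=[0.9842, -3.5813]  P^+=[0.3336 0.0082; 0.0082 1.4756]
step 2: x^-=[1.1873, -4.2833]  P^-=[0.6866 0.0420; 0.0420 2.6607]  S=[1.2177]  K=[0.5642; 0.0563]  nu=[-1.3245]  x^+=[0.4401, -4.3579]  P^+=[0.2990 0.0033; 0.0033 2.6568]

K[0,0] = 0.5642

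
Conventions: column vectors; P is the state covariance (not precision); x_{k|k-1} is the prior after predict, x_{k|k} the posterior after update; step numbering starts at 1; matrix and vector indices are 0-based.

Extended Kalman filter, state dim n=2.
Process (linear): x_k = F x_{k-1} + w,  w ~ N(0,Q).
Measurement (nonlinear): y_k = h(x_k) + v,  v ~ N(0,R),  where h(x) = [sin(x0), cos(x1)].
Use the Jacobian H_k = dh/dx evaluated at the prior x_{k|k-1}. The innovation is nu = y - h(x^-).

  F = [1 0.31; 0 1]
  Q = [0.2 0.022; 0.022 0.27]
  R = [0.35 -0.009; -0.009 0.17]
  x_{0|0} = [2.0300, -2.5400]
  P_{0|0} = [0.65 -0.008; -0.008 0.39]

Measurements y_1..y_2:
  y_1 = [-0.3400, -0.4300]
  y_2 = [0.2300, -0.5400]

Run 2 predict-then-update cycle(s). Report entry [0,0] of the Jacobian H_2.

step 1: x^-=[1.2426, -2.5400]  P^-=[0.8825 0.1349; 0.1349 0.6600]  H_jac=[0.3223 0.0000; 0.0000 0.5660]  S=[0.4417 0.0156; 0.0156 0.3814]  K=[0.6379 0.1741; 0.0639 0.9767]  nu=[-1.2866, 0.3944]  x^+=[0.4905, -2.2370]  P^+=[0.6878 0.0421; 0.0421 0.2924]
step 2: x^-=[-0.2029, -2.2370]  P^-=[0.9420 0.1548; 0.1548 0.5624]  H_jac=[0.9795 0.0000; 0.0000 0.7862]  S=[1.2537 0.1102; 0.1102 0.5176]  K=[0.7289 0.0799; 0.0467 0.8443]  nu=[0.4315, 0.0780]  x^+=[0.1179, -2.1510]  P^+=[0.2597 0.0089; 0.0089 0.1820]

H_jac[0,0] = 0.9795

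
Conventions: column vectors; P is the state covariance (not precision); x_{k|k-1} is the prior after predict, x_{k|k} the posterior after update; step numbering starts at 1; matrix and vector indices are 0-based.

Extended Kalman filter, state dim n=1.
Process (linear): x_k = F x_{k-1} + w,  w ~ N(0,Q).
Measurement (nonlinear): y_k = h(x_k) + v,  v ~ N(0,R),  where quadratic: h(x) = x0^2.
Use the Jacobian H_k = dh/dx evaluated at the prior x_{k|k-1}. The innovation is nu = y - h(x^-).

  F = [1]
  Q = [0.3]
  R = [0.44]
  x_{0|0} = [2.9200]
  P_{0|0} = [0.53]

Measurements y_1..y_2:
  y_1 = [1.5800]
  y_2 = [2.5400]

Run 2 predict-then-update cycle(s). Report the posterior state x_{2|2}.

x_post = [1.6159]

step 1: x^-=[2.9200]  P^-=[0.8300]  H_jac=[5.8400]  S=[28.7476]  K=[0.1686]  nu=[-6.9464]  x^+=[1.7488]  P^+=[0.0127]
step 2: x^-=[1.7488]  P^-=[0.3127]  H_jac=[3.4975]  S=[4.2652]  K=[0.2564]  nu=[-0.5181]  x^+=[1.6159]  P^+=[0.0323]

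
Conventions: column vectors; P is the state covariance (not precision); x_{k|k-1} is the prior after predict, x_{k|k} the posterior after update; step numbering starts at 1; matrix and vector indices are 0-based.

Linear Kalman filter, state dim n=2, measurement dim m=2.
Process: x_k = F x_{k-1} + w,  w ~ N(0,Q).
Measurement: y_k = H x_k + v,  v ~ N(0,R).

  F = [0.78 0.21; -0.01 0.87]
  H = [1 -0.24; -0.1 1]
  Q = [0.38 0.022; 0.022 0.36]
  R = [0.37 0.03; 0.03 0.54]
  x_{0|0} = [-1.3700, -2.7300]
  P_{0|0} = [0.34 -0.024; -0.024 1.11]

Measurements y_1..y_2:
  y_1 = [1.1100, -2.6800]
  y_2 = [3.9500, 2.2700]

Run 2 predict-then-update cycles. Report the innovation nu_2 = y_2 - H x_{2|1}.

innov = [4.2390, 4.5378]

step 1: x^-=[-1.6419, -2.3614]  P^-=[0.6279 0.2059; 0.2059 1.2006]  S=[0.9683 -0.1101; -0.1101 1.7057]  K=[0.6115 0.1234; -0.0063 0.6914]  nu=[2.1852, -0.4828]  x^+=[-0.3652, -2.7090]  P^+=[0.2565 0.1106; 0.1106 0.3842]
step 2: x^-=[-0.8537, -2.3532]  P^-=[0.5892 0.1650; 0.1650 0.6489]  S=[0.9174 -0.0157; -0.0157 1.1618]  K=[0.6008 0.0994; 0.0194 0.5446]  nu=[4.2390, 4.5378]  x^+=[2.1443, 0.2005]  P^+=[0.2485 0.0966; 0.0966 0.3043]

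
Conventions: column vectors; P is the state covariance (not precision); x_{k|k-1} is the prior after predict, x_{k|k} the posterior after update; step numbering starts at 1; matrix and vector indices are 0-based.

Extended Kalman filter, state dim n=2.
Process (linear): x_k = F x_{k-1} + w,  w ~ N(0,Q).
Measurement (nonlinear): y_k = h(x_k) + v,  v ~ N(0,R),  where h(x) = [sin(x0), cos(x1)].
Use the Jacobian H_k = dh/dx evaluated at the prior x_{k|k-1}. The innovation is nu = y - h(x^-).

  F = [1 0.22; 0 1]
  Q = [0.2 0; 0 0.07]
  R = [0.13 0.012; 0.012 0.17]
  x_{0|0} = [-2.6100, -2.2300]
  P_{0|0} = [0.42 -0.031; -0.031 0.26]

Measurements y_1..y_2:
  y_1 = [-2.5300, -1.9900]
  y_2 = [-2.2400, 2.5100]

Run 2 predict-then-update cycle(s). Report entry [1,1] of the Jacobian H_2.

H_jac[1,1] = 0.0244

step 1: x^-=[-3.1006, -2.2300]  P^-=[0.6189 0.0262; 0.0262 0.3300]  H_jac=[-0.9992 0.0000; 0.0000 0.7905]  S=[0.7479 -0.0087; -0.0087 0.3762]  K=[-0.8265 0.0360; -0.0269 0.6928]  nu=[-2.4890, -1.3775]  x^+=[-1.0931, -3.1172]  P^+=[0.1071 -0.0048; -0.0048 0.1486]
step 2: x^-=[-1.7788, -3.1172]  P^-=[0.3122 0.0279; 0.0279 0.2186]  H_jac=[-0.2066 0.0000; 0.0000 0.0244]  S=[0.1433 0.0119; 0.0119 0.1701]  K=[-0.4529 0.0356; -0.0430 0.0343]  nu=[-1.2616, 3.5097]  x^+=[-1.0827, -2.9426]  P^+=[0.2829 0.0251; 0.0251 0.2181]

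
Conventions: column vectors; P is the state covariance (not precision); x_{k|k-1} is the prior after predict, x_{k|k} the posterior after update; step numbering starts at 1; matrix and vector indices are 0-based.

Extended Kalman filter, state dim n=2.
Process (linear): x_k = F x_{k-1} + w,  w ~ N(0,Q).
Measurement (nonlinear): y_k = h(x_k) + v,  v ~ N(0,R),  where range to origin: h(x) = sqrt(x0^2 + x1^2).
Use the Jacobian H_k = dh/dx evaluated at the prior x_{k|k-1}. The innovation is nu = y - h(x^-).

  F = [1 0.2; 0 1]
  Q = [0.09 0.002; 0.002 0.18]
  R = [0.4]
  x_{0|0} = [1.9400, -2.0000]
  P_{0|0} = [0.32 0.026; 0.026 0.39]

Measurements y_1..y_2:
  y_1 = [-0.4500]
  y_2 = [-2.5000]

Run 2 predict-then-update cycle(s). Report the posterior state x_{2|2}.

step 1: x^-=[1.5400, -2.0000]  P^-=[0.4360 0.1060; 0.1060 0.5700]  H_jac=[0.6101 -0.7923]  S=[0.8176]  K=[0.2226; -0.4733]  nu=[-2.9742]  x^+=[0.8779, -0.5924]  P^+=[0.3955 0.1921; 0.1921 0.3869]
step 2: x^-=[0.7594, -0.5924]  P^-=[0.5778 0.2715; 0.2715 0.5669]  H_jac=[0.7885 -0.6151]  S=[0.7103]  K=[0.4063; -0.1895]  nu=[-3.4632]  x^+=[-0.6476, 0.0638]  P^+=[0.4606 0.3262; 0.3262 0.5414]

x_post = [-0.6476, 0.0638]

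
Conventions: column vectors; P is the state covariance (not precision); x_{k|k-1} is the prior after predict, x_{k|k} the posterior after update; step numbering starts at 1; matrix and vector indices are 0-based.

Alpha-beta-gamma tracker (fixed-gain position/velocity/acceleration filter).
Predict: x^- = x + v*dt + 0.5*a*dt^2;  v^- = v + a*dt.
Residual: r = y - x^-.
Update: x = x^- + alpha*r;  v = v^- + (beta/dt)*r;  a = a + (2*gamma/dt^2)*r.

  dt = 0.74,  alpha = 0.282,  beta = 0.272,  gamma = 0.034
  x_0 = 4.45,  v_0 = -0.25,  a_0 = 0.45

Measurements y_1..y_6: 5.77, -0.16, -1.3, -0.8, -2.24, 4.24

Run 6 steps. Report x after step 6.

step 1: x_pred=4.3882  r=1.3818  x^+=4.7779  v^+=0.5909  a^+=0.6216
step 2: x_pred=5.3853  r=-5.5453  x^+=3.8215  v^+=-0.9874  a^+=-0.0670
step 3: x_pred=3.0725  r=-4.3725  x^+=1.8395  v^+=-2.6442  a^+=-0.6100
step 4: x_pred=-0.2843  r=-0.5157  x^+=-0.4297  v^+=-3.2852  a^+=-0.6740
step 5: x_pred=-3.0453  r=0.8053  x^+=-2.8182  v^+=-3.4880  a^+=-0.5740
step 6: x_pred=-5.5564  r=9.7964  x^+=-2.7938  v^+=-0.3119  a^+=0.6425

x_post = -2.7938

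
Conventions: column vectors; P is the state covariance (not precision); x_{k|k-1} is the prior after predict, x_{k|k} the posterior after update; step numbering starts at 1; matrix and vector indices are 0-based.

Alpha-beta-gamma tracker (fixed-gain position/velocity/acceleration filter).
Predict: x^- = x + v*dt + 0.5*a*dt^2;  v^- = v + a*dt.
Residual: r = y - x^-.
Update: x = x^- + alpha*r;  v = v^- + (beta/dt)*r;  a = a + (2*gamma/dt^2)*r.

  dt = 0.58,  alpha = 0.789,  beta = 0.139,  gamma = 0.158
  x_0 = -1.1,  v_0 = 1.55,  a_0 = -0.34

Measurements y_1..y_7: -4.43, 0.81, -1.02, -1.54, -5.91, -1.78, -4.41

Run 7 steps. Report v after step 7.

v_post = -2.2491

step 1: x_pred=-0.2582  r=-4.1718  x^+=-3.5497  v^+=0.3530  a^+=-4.2588
step 2: x_pred=-4.0613  r=4.8713  x^+=-0.2179  v^+=-0.9497  a^+=0.3171
step 3: x_pred=-0.7153  r=-0.3047  x^+=-0.9557  v^+=-0.8388  a^+=0.0309
step 4: x_pred=-1.4370  r=-0.1030  x^+=-1.5183  v^+=-0.8455  a^+=-0.0658
step 5: x_pred=-2.0197  r=-3.8903  x^+=-5.0892  v^+=-1.8160  a^+=-3.7202
step 6: x_pred=-6.7682  r=4.9882  x^+=-2.8325  v^+=-2.7783  a^+=0.9655
step 7: x_pred=-4.2815  r=-0.1285  x^+=-4.3829  v^+=-2.2491  a^+=0.8448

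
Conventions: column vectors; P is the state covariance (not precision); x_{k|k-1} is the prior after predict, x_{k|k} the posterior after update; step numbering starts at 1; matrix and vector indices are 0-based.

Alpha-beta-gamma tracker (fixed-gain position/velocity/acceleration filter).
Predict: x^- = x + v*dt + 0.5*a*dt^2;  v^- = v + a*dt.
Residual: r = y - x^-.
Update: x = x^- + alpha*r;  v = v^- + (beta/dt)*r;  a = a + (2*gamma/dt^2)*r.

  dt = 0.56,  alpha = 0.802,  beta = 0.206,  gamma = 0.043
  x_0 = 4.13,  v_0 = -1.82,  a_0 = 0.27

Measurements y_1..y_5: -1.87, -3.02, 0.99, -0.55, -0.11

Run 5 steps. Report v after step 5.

step 1: x_pred=3.1531  r=-5.0231  x^+=-0.8754  v^+=-3.5166  a^+=-1.1075
step 2: x_pred=-3.0184  r=-0.0016  x^+=-3.0197  v^+=-4.1374  a^+=-1.1080
step 3: x_pred=-5.5104  r=6.5004  x^+=-0.2971  v^+=-2.3667  a^+=0.6747
step 4: x_pred=-1.5166  r=0.9666  x^+=-0.7414  v^+=-1.6333  a^+=0.9397
step 5: x_pred=-1.5087  r=1.3987  x^+=-0.3869  v^+=-0.5925  a^+=1.3233

v_post = -0.5925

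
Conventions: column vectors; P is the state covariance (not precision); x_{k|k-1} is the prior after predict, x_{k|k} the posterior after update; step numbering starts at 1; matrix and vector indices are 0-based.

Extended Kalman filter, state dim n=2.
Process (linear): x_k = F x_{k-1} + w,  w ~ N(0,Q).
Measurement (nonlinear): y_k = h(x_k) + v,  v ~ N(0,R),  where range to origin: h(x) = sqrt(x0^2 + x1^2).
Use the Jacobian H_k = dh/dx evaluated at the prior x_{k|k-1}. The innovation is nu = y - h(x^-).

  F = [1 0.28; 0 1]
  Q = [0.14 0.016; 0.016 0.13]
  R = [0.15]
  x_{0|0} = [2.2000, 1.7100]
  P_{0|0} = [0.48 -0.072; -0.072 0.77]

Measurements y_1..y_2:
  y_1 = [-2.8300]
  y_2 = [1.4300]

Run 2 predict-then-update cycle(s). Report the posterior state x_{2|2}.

step 1: x^-=[2.6788, 1.7100]  P^-=[0.6400 0.1596; 0.1596 0.9000]  H_jac=[0.8429 0.5381]  S=[1.0101]  K=[0.6191; 0.6126]  nu=[-6.0081]  x^+=[-1.0410, -1.9706]  P^+=[0.2529 -0.2235; -0.2235 0.5209]
step 2: x^-=[-1.5928, -1.9706]  P^-=[0.3085 -0.0617; -0.0617 0.6509]  H_jac=[-0.6286 -0.7777]  S=[0.6053]  K=[-0.2412; -0.7723]  nu=[-1.1038]  x^+=[-1.3266, -1.1182]  P^+=[0.2733 -0.1744; -0.1744 0.2899]

x_post = [-1.3266, -1.1182]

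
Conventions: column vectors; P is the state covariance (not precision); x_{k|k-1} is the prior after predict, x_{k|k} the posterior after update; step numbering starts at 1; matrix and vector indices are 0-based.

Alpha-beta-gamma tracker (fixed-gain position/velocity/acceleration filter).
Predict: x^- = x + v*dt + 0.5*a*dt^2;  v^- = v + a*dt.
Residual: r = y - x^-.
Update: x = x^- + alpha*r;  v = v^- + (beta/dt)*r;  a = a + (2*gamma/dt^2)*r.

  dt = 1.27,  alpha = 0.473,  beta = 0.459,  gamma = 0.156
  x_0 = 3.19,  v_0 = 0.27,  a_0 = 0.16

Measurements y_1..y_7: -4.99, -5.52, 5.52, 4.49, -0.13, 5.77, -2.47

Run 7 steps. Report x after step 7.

step 1: x_pred=3.6619  r=-8.6519  x^+=-0.4304  v^+=-2.6538  a^+=-1.5136
step 2: x_pred=-5.0214  r=-0.4986  x^+=-5.2572  v^+=-4.7563  a^+=-1.6101
step 3: x_pred=-12.5962  r=18.1162  x^+=-4.0272  v^+=-0.2536  a^+=1.8943
step 4: x_pred=-2.8216  r=7.3116  x^+=0.6368  v^+=4.7947  a^+=3.3087
step 5: x_pred=9.3943  r=-9.5243  x^+=4.8893  v^+=5.5545  a^+=1.4663
step 6: x_pred=13.1260  r=-7.3560  x^+=9.6466  v^+=4.7581  a^+=0.0433
step 7: x_pred=15.7243  r=-18.1943  x^+=7.1184  v^+=-1.7626  a^+=-3.4762

x_post = 7.1184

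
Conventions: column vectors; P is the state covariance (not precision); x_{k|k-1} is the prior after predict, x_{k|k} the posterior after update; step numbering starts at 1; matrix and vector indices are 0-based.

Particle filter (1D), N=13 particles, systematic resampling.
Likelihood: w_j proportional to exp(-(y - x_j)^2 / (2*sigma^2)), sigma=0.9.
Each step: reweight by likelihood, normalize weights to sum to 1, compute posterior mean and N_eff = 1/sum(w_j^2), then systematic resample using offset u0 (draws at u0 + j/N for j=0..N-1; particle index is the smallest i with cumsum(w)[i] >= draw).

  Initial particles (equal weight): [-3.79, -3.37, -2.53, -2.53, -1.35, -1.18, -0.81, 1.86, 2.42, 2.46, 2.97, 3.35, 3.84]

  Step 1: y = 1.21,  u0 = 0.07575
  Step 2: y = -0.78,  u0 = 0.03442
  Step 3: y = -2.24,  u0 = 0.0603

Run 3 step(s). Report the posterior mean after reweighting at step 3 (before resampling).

step 1: w=[0.0000, 0.0000, 0.0001, 0.0001, 0.0092, 0.0154, 0.0423, 0.4043, 0.2126, 0.2000, 0.0776, 0.0311, 0.0073]  mean=2.0558  Neff=3.8785  idx=[7, 7, 7, 7, 7, 7, 8, 8, 9, 9, 9, 10, 12]
step 2: w=[0.1511, 0.1511, 0.1511, 0.1511, 0.1511, 0.1511, 0.0201, 0.0201, 0.0171, 0.0171, 0.0171, 0.0019, 0.0000]  mean=1.9154  Neff=7.2112  idx=[0, 0, 1, 1, 2, 2, 3, 3, 4, 4, 5, 5, 8]
step 3: w=[0.0831, 0.0831, 0.0831, 0.0831, 0.0831, 0.0831, 0.0831, 0.0831, 0.0831, 0.0831, 0.0831, 0.0831, 0.0032]  mean=1.8619  Neff=12.0755  idx=[0, 1, 2, 3, 4, 5, 6, 7, 8, 9, 9, 10, 11]

post_mean = 1.8619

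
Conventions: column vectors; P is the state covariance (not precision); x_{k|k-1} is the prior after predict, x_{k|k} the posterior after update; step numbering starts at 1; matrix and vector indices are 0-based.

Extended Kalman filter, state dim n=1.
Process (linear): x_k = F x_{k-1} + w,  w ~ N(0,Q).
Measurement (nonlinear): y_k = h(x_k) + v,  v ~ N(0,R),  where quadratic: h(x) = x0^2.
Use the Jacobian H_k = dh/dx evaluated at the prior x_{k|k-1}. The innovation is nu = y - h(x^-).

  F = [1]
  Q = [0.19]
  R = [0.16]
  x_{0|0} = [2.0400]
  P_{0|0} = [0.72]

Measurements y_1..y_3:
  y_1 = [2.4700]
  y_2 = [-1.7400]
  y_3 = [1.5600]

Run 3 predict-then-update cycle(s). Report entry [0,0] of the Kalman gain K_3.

K[0,0] = 0.5570

step 1: x^-=[2.0400]  P^-=[0.9100]  H_jac=[4.0800]  S=[15.3082]  K=[0.2425]  nu=[-1.6916]  x^+=[1.6297]  P^+=[0.0095]
step 2: x^-=[1.6297]  P^-=[0.1995]  H_jac=[3.2595]  S=[2.2796]  K=[0.2853]  nu=[-4.3960]  x^+=[0.3757]  P^+=[0.0140]
step 3: x^-=[0.3757]  P^-=[0.2040]  H_jac=[0.7514]  S=[0.2752]  K=[0.5570]  nu=[1.4189]  x^+=[1.1661]  P^+=[0.1186]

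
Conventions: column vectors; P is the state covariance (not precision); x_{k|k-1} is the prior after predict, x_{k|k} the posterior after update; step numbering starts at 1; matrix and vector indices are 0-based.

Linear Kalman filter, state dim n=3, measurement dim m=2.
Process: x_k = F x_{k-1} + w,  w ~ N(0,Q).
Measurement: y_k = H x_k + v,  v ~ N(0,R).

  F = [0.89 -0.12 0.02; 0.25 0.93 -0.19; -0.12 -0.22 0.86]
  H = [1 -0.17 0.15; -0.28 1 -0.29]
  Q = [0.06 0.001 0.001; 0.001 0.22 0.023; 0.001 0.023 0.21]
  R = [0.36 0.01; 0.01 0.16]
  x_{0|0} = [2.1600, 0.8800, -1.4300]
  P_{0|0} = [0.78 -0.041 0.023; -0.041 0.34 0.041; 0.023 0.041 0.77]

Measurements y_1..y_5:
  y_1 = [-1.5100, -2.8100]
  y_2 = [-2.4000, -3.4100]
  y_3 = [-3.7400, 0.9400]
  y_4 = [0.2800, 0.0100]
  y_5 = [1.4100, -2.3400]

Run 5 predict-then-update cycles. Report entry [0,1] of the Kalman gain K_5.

K[0,1] = 0.0658

step 1: x^-=[1.7882, 1.6301, -1.6826]  P^-=[0.6924 0.0989 -0.0395; 0.0989 0.5549 -0.1490; -0.0395 -0.1490 0.7848]  S=[1.0482 -0.2253; -0.2253 0.8598]  K=[0.6549 0.0745; 0.1331 0.6983; 0.0078 -0.4231]  nu=[-2.7687, -4.4274]  x^+=[-0.3547, -1.8302, 0.1687]  P^+=[0.2601 0.0681 -0.0801; 0.0681 0.1589 0.0925; -0.0801 0.0925 0.6293]
step 2: x^-=[-0.0927, -1.8228, 0.5903]  P^-=[0.2507 0.1100 -0.0952; 0.1100 0.4030 -0.0727; -0.0952 -0.0727 0.6720]  S=[0.5752 -0.0256; -0.0256 0.6043]  K=[0.3842 0.1278; 0.0823 0.6543; 0.0136 -0.3982]  nu=[-2.7058, -1.4419]  x^+=[-1.3165, -2.9890, 1.1277]  P^+=[0.1584 0.0480 -0.0713; 0.0480 0.1432 0.0835; -0.0713 0.0835 0.5758]
step 3: x^-=[-0.7905, -3.3231, 1.7854]  P^-=[0.1746 0.0715 -0.0743; 0.0715 0.3741 -0.0598; -0.0743 -0.0598 0.6308]  S=[0.5161 -0.0423; -0.0423 0.5834]  K=[0.3012 0.0975; 0.0504 0.6403; 0.0281 -0.3784]  nu=[-3.7822, 4.5596]  x^+=[-1.4849, -0.5943, -0.0461]  P^+=[0.1247 0.0356 -0.0618; 0.0356 0.1363 0.0807; -0.0618 0.0807 0.5459]
step 4: x^-=[-1.2512, -0.9152, 0.2693]  P^-=[0.1508 0.0534 -0.0617; 0.0534 0.3593 -0.0505; -0.0617 -0.0505 0.6062]  S=[0.5007 -0.0534; -0.0534 0.5715]  K=[0.2727 0.0762; 0.0368 0.6316; 0.0370 -0.3624]  nu=[1.3352, 0.6529]  x^+=[-0.8373, -0.4537, 0.0821]  P^+=[0.1125 0.0302 -0.0560; 0.0302 0.1331 0.0801; -0.0560 0.0801 0.5291]
step 5: x^-=[-0.6891, -0.6468, 0.2709]  P^-=[0.1424 0.0457 -0.0553; 0.0457 0.3523 -0.0450; -0.0553 -0.0450 0.5922]  S=[0.4961 -0.0582; -0.0582 0.5648]  K=[0.2624 0.0658; 0.0315 0.6275; 0.0418 -0.3520]  nu=[1.9485, -1.8076]  x^+=[-0.2968, -1.7196, 0.9886]  P^+=[0.1078 0.0280 -0.0528; 0.0280 0.1318 0.0800; -0.0528 0.0800 0.5196]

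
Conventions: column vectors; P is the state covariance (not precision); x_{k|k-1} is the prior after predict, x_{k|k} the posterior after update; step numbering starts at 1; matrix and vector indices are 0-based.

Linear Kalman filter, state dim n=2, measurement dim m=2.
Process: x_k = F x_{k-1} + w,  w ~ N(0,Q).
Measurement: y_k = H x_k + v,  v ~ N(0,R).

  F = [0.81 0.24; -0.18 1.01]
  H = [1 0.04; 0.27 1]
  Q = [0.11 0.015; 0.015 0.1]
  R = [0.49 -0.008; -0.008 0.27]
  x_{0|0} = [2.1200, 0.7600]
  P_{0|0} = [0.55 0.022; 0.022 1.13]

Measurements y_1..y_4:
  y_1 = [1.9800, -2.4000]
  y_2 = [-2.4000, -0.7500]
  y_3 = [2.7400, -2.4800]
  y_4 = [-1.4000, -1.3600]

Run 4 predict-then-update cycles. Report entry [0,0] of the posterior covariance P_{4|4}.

P_post[0,0] = 0.1412

step 1: x^-=[1.8996, 0.3860]  P^-=[0.5445 0.2258; 0.2258 1.2625]  S=[1.0546 0.4177; 0.4177 1.6941]  K=[0.4851 0.1004; -0.0526 0.7942]  nu=[0.0650, -3.2989]  x^+=[1.5998, -2.2374]  P^+=[0.2385 -0.0412; -0.0412 0.2260]
step 2: x^-=[0.7589, -2.5477]  P^-=[0.2635 0.0031; 0.0031 0.3532]  S=[0.7543 0.0804; 0.0804 0.6441]  K=[0.3418 0.0726; -0.0362 0.5542]  nu=[-3.0570, 1.5928]  x^+=[-0.1702, -1.5542]  P^+=[0.1680 -0.0285; -0.0285 0.1576]
step 3: x^-=[-0.5109, -1.5391]  P^-=[0.2182 0.0066; 0.0066 0.2766]  S=[0.7092 0.0687; 0.0687 0.5661]  K=[0.3004 0.0793; -0.0230 0.4946]  nu=[3.3125, -0.8030]  x^+=[0.4205, -2.0122]  P^+=[0.1474 -0.0208; -0.0208 0.1393]
step 4: x^-=[-0.1423, -2.1080]  P^-=[0.2067 0.0112; 0.0112 0.2545]  S=[0.6980 0.0693; 0.0693 0.5456]  K=[0.2882 0.0862; -0.0164 0.4740]  nu=[-1.1733, 0.7865]  x^+=[-0.4127, -1.7159]  P^+=[0.1412 -0.0172; -0.0172 0.1328]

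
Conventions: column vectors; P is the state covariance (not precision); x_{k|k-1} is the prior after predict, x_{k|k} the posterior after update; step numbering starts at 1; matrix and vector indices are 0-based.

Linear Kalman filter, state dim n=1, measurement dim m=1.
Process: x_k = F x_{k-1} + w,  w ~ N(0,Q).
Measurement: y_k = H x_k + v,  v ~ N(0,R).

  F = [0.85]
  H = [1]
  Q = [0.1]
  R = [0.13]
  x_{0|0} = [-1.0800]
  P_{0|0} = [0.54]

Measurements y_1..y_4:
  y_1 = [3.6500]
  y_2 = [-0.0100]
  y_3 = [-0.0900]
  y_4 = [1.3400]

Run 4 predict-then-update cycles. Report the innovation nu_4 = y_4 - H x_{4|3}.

innov = [1.0597]

step 1: x^-=[-0.9180]  P^-=[0.4901]  S=[0.6201]  K=[0.7904]  nu=[4.5680]  x^+=[2.6924]  P^+=[0.1027]
step 2: x^-=[2.2886]  P^-=[0.1742]  S=[0.3042]  K=[0.5727]  nu=[-2.2986]  x^+=[0.9722]  P^+=[0.0745]
step 3: x^-=[0.8263]  P^-=[0.1538]  S=[0.2838]  K=[0.5419]  nu=[-0.9163]  x^+=[0.3298]  P^+=[0.0704]
step 4: x^-=[0.2803]  P^-=[0.1509]  S=[0.2809]  K=[0.5372]  nu=[1.0597]  x^+=[0.8496]  P^+=[0.0698]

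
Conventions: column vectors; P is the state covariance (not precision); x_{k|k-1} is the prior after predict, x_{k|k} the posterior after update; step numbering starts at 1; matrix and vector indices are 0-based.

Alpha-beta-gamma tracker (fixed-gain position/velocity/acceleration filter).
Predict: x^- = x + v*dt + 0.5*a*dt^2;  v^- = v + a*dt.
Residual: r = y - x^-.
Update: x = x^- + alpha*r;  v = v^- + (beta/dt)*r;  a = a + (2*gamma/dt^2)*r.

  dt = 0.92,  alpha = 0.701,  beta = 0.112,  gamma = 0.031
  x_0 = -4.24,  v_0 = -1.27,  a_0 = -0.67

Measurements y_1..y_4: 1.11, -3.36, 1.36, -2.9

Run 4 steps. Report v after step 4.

v_post = -1.0248

step 1: x_pred=-5.6919  r=6.8019  x^+=-0.9238  v^+=-1.0583  a^+=-0.1717
step 2: x_pred=-1.9701  r=-1.3899  x^+=-2.9444  v^+=-1.3855  a^+=-0.2736
step 3: x_pred=-4.3349  r=5.6949  x^+=-0.3428  v^+=-0.9439  a^+=0.1436
step 4: x_pred=-1.1504  r=-1.7496  x^+=-2.3769  v^+=-1.0248  a^+=0.0154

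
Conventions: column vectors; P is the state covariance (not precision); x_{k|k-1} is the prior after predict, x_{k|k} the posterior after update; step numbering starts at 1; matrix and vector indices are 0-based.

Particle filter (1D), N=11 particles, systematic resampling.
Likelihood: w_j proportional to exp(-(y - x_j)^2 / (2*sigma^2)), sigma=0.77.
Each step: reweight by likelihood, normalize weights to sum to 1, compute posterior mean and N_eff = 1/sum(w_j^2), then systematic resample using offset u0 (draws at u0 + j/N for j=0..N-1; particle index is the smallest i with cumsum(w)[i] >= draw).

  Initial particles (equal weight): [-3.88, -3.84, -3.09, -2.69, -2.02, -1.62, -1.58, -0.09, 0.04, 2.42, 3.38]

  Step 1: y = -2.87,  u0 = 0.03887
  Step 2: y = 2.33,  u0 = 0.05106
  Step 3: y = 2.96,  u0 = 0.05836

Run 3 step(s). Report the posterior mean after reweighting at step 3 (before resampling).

step 1: w=[0.1094, 0.1169, 0.2482, 0.2516, 0.1406, 0.0692, 0.0635, 0.0004, 0.0002, 0.0000, 0.0000]  mean=-2.8136  Neff=5.5830  idx=[0, 1, 1, 2, 2, 3, 3, 3, 4, 4, 6]
step 2: w=[0.0000, 0.0000, 0.0000, 0.0000, 0.0000, 0.0002, 0.0002, 0.0002, 0.0426, 0.0426, 0.9141]  mean=-1.6183  Neff=1.1917  idx=[9, 10, 10, 10, 10, 10, 10, 10, 10, 10, 10]
step 3: w=[0.0029, 0.0997, 0.0997, 0.0997, 0.0997, 0.0997, 0.0997, 0.0997, 0.0997, 0.0997, 0.0997]  mean=-1.5813  Neff=10.0577  idx=[1, 2, 3, 4, 5, 6, 7, 7, 8, 9, 10]

post_mean = -1.5813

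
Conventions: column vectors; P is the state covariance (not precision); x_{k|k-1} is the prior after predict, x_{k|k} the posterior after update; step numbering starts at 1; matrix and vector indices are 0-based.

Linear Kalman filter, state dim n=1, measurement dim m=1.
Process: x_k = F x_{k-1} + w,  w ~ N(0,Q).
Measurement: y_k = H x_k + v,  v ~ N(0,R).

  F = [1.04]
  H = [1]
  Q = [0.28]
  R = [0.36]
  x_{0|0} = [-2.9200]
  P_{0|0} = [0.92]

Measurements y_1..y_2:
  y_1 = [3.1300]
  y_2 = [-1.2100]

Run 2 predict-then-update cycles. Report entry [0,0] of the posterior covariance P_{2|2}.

P_post[0,0] = 0.2227

step 1: x^-=[-3.0368]  P^-=[1.2751]  S=[1.6351]  K=[0.7798]  nu=[6.1668]  x^+=[1.7722]  P^+=[0.2807]
step 2: x^-=[1.8431]  P^-=[0.5836]  S=[0.9436]  K=[0.6185]  nu=[-3.0531]  x^+=[-0.0452]  P^+=[0.2227]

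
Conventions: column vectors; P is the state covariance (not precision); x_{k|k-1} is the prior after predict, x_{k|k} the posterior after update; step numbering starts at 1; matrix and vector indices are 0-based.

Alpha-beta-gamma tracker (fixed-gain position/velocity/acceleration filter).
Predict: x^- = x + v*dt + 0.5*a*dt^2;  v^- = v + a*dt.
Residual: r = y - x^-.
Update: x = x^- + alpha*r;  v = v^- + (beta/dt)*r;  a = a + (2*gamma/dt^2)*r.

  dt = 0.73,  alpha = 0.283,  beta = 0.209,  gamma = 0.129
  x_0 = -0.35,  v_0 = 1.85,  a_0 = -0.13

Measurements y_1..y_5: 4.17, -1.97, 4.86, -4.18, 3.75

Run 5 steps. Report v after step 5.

v_post = -4.3622

step 1: x_pred=0.9659  r=3.2041  x^+=1.8726  v^+=2.6724  a^+=1.4213
step 2: x_pred=4.2022  r=-6.1722  x^+=2.4555  v^+=1.9429  a^+=-1.5670
step 3: x_pred=3.4562  r=1.4038  x^+=3.8535  v^+=1.2009  a^+=-0.8874
step 4: x_pred=4.4937  r=-8.6737  x^+=2.0390  v^+=-1.9302  a^+=-5.0867
step 5: x_pred=-0.7253  r=4.4753  x^+=0.5412  v^+=-4.3622  a^+=-2.9200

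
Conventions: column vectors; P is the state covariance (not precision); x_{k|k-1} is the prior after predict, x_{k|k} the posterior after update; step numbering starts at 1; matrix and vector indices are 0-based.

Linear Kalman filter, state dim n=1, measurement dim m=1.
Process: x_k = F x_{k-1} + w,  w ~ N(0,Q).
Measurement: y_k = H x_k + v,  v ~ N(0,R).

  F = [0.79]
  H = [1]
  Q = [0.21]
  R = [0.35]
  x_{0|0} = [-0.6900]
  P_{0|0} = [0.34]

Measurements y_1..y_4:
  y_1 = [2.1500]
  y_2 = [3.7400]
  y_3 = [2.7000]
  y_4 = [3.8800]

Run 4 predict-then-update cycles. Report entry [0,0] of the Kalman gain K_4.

step 1: x^-=[-0.5451]  P^-=[0.4222]  S=[0.7722]  K=[0.5467]  nu=[2.6951]  x^+=[0.9284]  P^+=[0.1914]
step 2: x^-=[0.7335]  P^-=[0.3294]  S=[0.6794]  K=[0.4849]  nu=[3.0065]  x^+=[2.1912]  P^+=[0.1697]
step 3: x^-=[1.7311]  P^-=[0.3159]  S=[0.6659]  K=[0.4744]  nu=[0.9689]  x^+=[2.1907]  P^+=[0.1660]
step 4: x^-=[1.7307]  P^-=[0.3136]  S=[0.6636]  K=[0.4726]  nu=[2.1493]  x^+=[2.7464]  P^+=[0.1654]

K[0,0] = 0.4726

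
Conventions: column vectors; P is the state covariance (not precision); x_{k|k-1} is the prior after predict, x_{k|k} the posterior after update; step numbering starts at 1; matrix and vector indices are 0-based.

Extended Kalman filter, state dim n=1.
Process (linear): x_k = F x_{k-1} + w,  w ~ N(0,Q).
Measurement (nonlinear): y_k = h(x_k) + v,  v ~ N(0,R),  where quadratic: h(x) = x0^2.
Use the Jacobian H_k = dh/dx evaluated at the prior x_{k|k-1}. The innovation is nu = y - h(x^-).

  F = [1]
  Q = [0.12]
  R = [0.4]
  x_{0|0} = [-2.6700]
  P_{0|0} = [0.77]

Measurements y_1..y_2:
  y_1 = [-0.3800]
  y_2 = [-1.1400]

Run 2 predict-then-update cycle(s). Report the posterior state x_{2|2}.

step 1: x^-=[-2.6700]  P^-=[0.8900]  H_jac=[-5.3400]  S=[25.7789]  K=[-0.1844]  nu=[-7.5089]  x^+=[-1.2857]  P^+=[0.0138]
step 2: x^-=[-1.2857]  P^-=[0.1338]  H_jac=[-2.5713]  S=[1.2847]  K=[-0.2678]  nu=[-2.7929]  x^+=[-0.5377]  P^+=[0.0417]

x_post = [-0.5377]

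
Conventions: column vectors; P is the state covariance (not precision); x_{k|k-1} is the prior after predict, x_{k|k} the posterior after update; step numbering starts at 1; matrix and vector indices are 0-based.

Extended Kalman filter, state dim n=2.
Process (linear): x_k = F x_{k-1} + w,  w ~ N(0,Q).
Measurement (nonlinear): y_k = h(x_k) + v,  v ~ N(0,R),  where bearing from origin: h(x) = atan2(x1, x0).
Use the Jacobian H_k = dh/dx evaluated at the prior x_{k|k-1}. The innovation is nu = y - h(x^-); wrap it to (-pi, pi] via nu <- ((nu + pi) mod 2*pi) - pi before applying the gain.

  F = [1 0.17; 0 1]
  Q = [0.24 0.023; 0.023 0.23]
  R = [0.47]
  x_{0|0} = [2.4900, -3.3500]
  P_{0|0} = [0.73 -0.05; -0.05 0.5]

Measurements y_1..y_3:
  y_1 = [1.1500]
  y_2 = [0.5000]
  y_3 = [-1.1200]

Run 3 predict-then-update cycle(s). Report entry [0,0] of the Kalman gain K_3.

step 1: x^-=[1.9205, -3.3500]  P^-=[0.9675 0.0580; 0.0580 0.7300]  H_jac=[0.2247 0.1288]  S=[0.5343]  K=[0.4208; 0.2004]  nu=[2.2003]  x^+=[2.8463, -2.9091]  P^+=[0.8728 0.0130; 0.0130 0.7086]
step 2: x^-=[2.3518, -2.9091]  P^-=[1.1377 0.1564; 0.1564 0.9386]  H_jac=[0.2079 0.1681]  S=[0.5566]  K=[0.4722; 0.3418]  nu=[1.3909]  x^+=[3.0085, -2.4337]  P^+=[1.0136 0.0666; 0.0666 0.8735]
step 3: x^-=[2.5948, -2.4337]  P^-=[1.3015 0.2381; 0.2381 1.1035]  H_jac=[0.1923 0.2050]  S=[0.5833]  K=[0.5128; 0.4664]  nu=[-0.3666]  x^+=[2.4068, -2.6047]  P^+=[1.1482 0.0986; 0.0986 0.9767]

K[0,0] = 0.5128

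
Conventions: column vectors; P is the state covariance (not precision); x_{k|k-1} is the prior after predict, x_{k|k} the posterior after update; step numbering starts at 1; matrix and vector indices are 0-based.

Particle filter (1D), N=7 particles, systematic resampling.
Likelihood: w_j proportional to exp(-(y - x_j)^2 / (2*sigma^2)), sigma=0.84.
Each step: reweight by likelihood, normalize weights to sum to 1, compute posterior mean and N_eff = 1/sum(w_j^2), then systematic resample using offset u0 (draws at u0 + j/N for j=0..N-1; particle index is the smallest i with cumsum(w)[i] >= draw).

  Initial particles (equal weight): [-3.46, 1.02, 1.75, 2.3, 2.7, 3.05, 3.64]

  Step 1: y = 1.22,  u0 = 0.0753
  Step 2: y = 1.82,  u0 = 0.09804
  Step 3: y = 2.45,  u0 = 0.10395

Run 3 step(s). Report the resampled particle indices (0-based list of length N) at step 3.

step 1: w=[0.0000, 0.3812, 0.3214, 0.1716, 0.0831, 0.0365, 0.0062]  mean=1.7042  Neff=3.4924  idx=[1, 1, 1, 2, 2, 3, 4]
step 2: w=[0.1193, 0.1193, 0.1193, 0.1871, 0.1871, 0.1595, 0.1085]  mean=1.6795  Neff=6.6713  idx=[0, 2, 3, 3, 4, 5, 6]
step 3: w=[0.0518, 0.0518, 0.1560, 0.1560, 0.1560, 0.2172, 0.2112]  mean=1.9944  Neff=5.8773  idx=[2, 2, 3, 4, 5, 6, 6]

resampled_idx = [2, 2, 3, 4, 5, 6, 6]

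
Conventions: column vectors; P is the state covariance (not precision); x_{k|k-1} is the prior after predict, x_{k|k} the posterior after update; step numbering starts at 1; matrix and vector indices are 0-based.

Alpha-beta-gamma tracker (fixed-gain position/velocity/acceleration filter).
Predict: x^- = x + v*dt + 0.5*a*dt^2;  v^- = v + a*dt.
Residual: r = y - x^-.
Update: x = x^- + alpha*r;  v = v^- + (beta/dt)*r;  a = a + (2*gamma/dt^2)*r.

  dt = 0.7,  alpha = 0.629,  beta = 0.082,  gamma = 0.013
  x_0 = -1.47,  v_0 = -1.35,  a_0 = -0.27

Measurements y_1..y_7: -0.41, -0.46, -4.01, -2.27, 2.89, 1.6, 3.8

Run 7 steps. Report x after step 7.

step 1: x_pred=-2.4811  r=2.0711  x^+=-1.1784  v^+=-1.2964  a^+=-0.1601
step 2: x_pred=-2.1251  r=1.6651  x^+=-1.0777  v^+=-1.2134  a^+=-0.0718
step 3: x_pred=-1.9447  r=-2.0653  x^+=-3.2438  v^+=-1.5056  a^+=-0.1813
step 4: x_pred=-4.3421  r=2.0721  x^+=-3.0387  v^+=-1.3898  a^+=-0.0714
step 5: x_pred=-4.0291  r=6.9191  x^+=0.3230  v^+=-0.6292  a^+=0.2957
step 6: x_pred=-0.0450  r=1.6450  x^+=0.9897  v^+=-0.2295  a^+=0.3830
step 7: x_pred=0.9229  r=2.8771  x^+=2.7326  v^+=0.3757  a^+=0.5357

x_post = 2.7326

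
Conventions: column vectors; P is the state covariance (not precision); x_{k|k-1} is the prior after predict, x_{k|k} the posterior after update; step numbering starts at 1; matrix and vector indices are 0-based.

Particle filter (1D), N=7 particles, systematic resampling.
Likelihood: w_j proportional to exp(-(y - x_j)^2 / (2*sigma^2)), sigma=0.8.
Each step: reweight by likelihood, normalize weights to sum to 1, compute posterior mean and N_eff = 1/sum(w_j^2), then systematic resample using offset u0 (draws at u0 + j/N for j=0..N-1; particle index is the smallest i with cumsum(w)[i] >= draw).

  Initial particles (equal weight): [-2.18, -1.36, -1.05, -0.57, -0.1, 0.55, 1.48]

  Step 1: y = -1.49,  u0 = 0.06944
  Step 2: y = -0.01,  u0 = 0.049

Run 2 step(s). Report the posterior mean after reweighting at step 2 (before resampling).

step 1: w=[0.2081, 0.2979, 0.2595, 0.1558, 0.0667, 0.0117, 0.0003]  mean=-1.2198  Neff=4.3813  idx=[0, 1, 1, 1, 2, 3, 4]
step 2: w=[0.0085, 0.0815, 0.0815, 0.0815, 0.1454, 0.2650, 0.3364]  mean=-0.6887  Neff=4.4528  idx=[1, 3, 4, 5, 5, 6, 6]

post_mean = -0.6887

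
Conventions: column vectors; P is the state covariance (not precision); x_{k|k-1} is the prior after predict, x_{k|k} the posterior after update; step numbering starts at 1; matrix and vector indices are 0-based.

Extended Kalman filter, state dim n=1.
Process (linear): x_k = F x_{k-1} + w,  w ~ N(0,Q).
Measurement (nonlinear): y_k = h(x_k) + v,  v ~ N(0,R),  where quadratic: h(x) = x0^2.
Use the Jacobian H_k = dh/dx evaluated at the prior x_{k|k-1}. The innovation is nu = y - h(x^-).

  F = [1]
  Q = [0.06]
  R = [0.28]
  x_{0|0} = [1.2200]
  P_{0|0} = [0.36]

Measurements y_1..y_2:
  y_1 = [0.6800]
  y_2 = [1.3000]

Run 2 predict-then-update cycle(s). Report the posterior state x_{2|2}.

step 1: x^-=[1.2200]  P^-=[0.4200]  H_jac=[2.4400]  S=[2.7805]  K=[0.3686]  nu=[-0.8084]  x^+=[0.9221]  P^+=[0.0423]
step 2: x^-=[0.9221]  P^-=[0.1023]  H_jac=[1.8441]  S=[0.6279]  K=[0.3004]  nu=[0.4498]  x^+=[1.0572]  P^+=[0.0456]

x_post = [1.0572]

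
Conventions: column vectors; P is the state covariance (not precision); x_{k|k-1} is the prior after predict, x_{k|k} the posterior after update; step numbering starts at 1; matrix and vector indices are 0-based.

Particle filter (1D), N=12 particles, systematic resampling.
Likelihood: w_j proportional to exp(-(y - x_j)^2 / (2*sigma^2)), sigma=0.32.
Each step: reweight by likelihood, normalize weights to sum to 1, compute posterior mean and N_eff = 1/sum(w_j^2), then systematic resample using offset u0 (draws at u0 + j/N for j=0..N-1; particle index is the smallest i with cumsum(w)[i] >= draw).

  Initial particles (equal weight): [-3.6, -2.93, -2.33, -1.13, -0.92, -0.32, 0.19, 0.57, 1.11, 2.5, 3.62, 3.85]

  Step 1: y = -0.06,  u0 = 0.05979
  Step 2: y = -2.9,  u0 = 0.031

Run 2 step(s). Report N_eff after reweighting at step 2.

N_eff = 5.0000

step 1: w=[0.0000, 0.0000, 0.0000, 0.0023, 0.0166, 0.4405, 0.4516, 0.0882, 0.0008, 0.0000, 0.0000, 0.0000]  mean=-0.0218  Neff=2.4625  idx=[5, 5, 5, 5, 5, 6, 6, 6, 6, 6, 6, 7]
step 2: w=[0.2000, 0.2000, 0.2000, 0.2000, 0.2000, 0.0000, 0.0000, 0.0000, 0.0000, 0.0000, 0.0000, 0.0000]  mean=-0.3200  Neff=5.0000  idx=[0, 0, 0, 1, 1, 2, 2, 3, 3, 3, 4, 4]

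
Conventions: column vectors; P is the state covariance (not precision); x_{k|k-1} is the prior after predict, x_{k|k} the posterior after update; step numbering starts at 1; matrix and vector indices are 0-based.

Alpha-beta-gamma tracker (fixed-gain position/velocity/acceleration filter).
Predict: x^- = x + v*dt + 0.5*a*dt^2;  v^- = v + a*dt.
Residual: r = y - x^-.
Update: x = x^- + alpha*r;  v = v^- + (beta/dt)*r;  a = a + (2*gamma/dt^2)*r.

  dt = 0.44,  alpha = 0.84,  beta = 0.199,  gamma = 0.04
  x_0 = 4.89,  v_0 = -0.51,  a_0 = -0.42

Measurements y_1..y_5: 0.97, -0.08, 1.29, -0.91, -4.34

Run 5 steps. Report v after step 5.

step 1: x_pred=4.6249  r=-3.6549  x^+=1.5548  v^+=-2.3478  a^+=-1.9303
step 2: x_pred=0.3349  r=-0.4149  x^+=-0.0136  v^+=-3.3848  a^+=-2.1018
step 3: x_pred=-1.7064  r=2.9964  x^+=0.8106  v^+=-2.9544  a^+=-0.8636
step 4: x_pred=-0.5730  r=-0.3370  x^+=-0.8561  v^+=-3.4868  a^+=-1.0029
step 5: x_pred=-2.4873  r=-1.8527  x^+=-4.0436  v^+=-4.7660  a^+=-1.7684

v_post = -4.7660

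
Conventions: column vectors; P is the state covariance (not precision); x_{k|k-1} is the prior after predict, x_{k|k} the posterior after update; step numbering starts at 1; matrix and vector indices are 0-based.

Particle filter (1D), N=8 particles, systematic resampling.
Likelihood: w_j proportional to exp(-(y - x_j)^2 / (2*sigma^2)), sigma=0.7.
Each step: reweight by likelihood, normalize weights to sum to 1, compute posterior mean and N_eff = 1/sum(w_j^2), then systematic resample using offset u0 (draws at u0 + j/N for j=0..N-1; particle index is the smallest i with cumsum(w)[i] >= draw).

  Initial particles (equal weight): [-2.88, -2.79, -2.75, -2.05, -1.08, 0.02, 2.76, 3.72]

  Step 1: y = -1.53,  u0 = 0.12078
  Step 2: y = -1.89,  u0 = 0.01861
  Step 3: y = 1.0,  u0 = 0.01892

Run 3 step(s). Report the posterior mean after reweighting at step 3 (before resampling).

post_mean = -1.0920

step 1: w=[0.0698, 0.0887, 0.0982, 0.3402, 0.3646, 0.0386, 0.0000, 0.0000]  mean=-1.8087  Neff=3.6700  idx=[1, 2, 3, 3, 4, 4, 4, 5]
step 2: w=[0.0991, 0.1065, 0.2206, 0.2206, 0.1159, 0.1159, 0.1159, 0.0055]  mean=-1.8492  Neff=6.2962  idx=[0, 1, 2, 2, 3, 3, 5, 6]
step 3: w=[0.0000, 0.0000, 0.0031, 0.0031, 0.0031, 0.0031, 0.4938, 0.4938]  mean=-1.0920  Neff=2.0502  idx=[6, 6, 6, 6, 7, 7, 7, 7]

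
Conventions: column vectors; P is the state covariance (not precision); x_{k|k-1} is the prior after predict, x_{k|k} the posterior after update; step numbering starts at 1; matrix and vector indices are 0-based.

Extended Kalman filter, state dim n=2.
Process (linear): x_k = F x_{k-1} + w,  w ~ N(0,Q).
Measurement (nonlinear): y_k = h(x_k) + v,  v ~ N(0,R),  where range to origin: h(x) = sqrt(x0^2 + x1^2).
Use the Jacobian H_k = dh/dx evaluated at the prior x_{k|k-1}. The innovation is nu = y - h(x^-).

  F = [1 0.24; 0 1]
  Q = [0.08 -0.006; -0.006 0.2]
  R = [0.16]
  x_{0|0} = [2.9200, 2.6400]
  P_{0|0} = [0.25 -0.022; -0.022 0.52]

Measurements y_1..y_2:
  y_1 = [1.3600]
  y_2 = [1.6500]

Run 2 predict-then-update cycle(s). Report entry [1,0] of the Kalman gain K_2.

step 1: x^-=[3.5536, 2.6400]  P^-=[0.3494 0.0968; 0.0968 0.7200]  H_jac=[0.8027 0.5964]  S=[0.7339]  K=[0.4608; 0.6910]  nu=[-3.0669]  x^+=[2.1403, 0.5209]  P^+=[0.1935 -0.1369; -0.1369 0.3696]
step 2: x^-=[2.2653, 0.5209]  P^-=[0.2291 -0.0542; -0.0542 0.5696]  H_jac=[0.9746 0.2241]  S=[0.3826]  K=[0.5520; 0.1957]  nu=[-0.6744]  x^+=[1.8930, 0.3889]  P^+=[0.1126 -0.0955; -0.0955 0.5550]

K[1,0] = 0.1957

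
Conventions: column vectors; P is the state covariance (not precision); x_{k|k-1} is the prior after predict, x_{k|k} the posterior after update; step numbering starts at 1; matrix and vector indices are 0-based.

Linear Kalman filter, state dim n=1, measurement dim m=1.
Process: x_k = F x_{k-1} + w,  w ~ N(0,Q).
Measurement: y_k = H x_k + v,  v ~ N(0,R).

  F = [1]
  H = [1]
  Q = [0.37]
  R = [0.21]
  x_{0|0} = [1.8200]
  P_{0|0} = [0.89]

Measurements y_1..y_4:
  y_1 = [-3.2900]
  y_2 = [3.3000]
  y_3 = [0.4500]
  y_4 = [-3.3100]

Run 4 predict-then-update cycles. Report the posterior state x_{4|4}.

step 1: x^-=[1.8200]  P^-=[1.2600]  S=[1.4700]  K=[0.8571]  nu=[-5.1100]  x^+=[-2.5600]  P^+=[0.1800]
step 2: x^-=[-2.5600]  P^-=[0.5500]  S=[0.7600]  K=[0.7237]  nu=[5.8600]  x^+=[1.6808]  P^+=[0.1520]
step 3: x^-=[1.6808]  P^-=[0.5220]  S=[0.7320]  K=[0.7131]  nu=[-1.2308]  x^+=[0.8031]  P^+=[0.1498]
step 4: x^-=[0.8031]  P^-=[0.5198]  S=[0.7298]  K=[0.7122]  nu=[-4.1131]  x^+=[-2.1264]  P^+=[0.1496]

x_post = [-2.1264]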